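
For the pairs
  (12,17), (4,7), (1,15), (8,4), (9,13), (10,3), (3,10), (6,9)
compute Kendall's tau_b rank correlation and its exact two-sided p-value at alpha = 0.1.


Step 1: Enumerate the 28 unordered pairs (i,j) with i<j and classify each by sign(x_j-x_i) * sign(y_j-y_i).
  (1,2):dx=-8,dy=-10->C; (1,3):dx=-11,dy=-2->C; (1,4):dx=-4,dy=-13->C; (1,5):dx=-3,dy=-4->C
  (1,6):dx=-2,dy=-14->C; (1,7):dx=-9,dy=-7->C; (1,8):dx=-6,dy=-8->C; (2,3):dx=-3,dy=+8->D
  (2,4):dx=+4,dy=-3->D; (2,5):dx=+5,dy=+6->C; (2,6):dx=+6,dy=-4->D; (2,7):dx=-1,dy=+3->D
  (2,8):dx=+2,dy=+2->C; (3,4):dx=+7,dy=-11->D; (3,5):dx=+8,dy=-2->D; (3,6):dx=+9,dy=-12->D
  (3,7):dx=+2,dy=-5->D; (3,8):dx=+5,dy=-6->D; (4,5):dx=+1,dy=+9->C; (4,6):dx=+2,dy=-1->D
  (4,7):dx=-5,dy=+6->D; (4,8):dx=-2,dy=+5->D; (5,6):dx=+1,dy=-10->D; (5,7):dx=-6,dy=-3->C
  (5,8):dx=-3,dy=-4->C; (6,7):dx=-7,dy=+7->D; (6,8):dx=-4,dy=+6->D; (7,8):dx=+3,dy=-1->D
Step 2: C = 12, D = 16, total pairs = 28.
Step 3: tau = (C - D)/(n(n-1)/2) = (12 - 16)/28 = -0.142857.
Step 4: Exact two-sided p-value (enumerate n! = 40320 permutations of y under H0): p = 0.719544.
Step 5: alpha = 0.1. fail to reject H0.

tau_b = -0.1429 (C=12, D=16), p = 0.719544, fail to reject H0.


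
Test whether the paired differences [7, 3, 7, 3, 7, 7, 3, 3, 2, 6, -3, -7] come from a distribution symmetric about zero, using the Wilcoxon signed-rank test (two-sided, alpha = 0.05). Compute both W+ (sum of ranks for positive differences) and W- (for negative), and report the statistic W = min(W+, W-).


Step 1: Drop any zero differences (none here) and take |d_i|.
|d| = [7, 3, 7, 3, 7, 7, 3, 3, 2, 6, 3, 7]
Step 2: Midrank |d_i| (ties get averaged ranks).
ranks: |7|->10, |3|->4, |7|->10, |3|->4, |7|->10, |7|->10, |3|->4, |3|->4, |2|->1, |6|->7, |3|->4, |7|->10
Step 3: Attach original signs; sum ranks with positive sign and with negative sign.
W+ = 10 + 4 + 10 + 4 + 10 + 10 + 4 + 4 + 1 + 7 = 64
W- = 4 + 10 = 14
(Check: W+ + W- = 78 should equal n(n+1)/2 = 78.)
Step 4: Test statistic W = min(W+, W-) = 14.
Step 5: Ties in |d|, so use the tie-corrected normal approximation.
        E[W] = n(n+1)/4 = 12*13/4 = 39.
        Tie groups: |d|=3 (t=5), |d|=7 (t=5); sum(t^3 - t) = 240.
        Var[W] = n(n+1)(2n+1)/24 - sum(t^3-t)/48 = 3900/24 - 240/48 = 157.5.
        z = (W - E[W]) / sqrt(Var[W]) = (14 - 39) / 12.5499 = -1.9920.
        Two-sided p = 2*Phi(z) = 0.046366.
Step 6: alpha = 0.05. reject H0.

W+ = 64, W- = 14, W = min = 14, p = 0.046366, reject H0.


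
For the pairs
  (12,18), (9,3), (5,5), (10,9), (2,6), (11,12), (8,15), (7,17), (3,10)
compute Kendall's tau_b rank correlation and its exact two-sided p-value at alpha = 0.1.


Step 1: Enumerate the 36 unordered pairs (i,j) with i<j and classify each by sign(x_j-x_i) * sign(y_j-y_i).
  (1,2):dx=-3,dy=-15->C; (1,3):dx=-7,dy=-13->C; (1,4):dx=-2,dy=-9->C; (1,5):dx=-10,dy=-12->C
  (1,6):dx=-1,dy=-6->C; (1,7):dx=-4,dy=-3->C; (1,8):dx=-5,dy=-1->C; (1,9):dx=-9,dy=-8->C
  (2,3):dx=-4,dy=+2->D; (2,4):dx=+1,dy=+6->C; (2,5):dx=-7,dy=+3->D; (2,6):dx=+2,dy=+9->C
  (2,7):dx=-1,dy=+12->D; (2,8):dx=-2,dy=+14->D; (2,9):dx=-6,dy=+7->D; (3,4):dx=+5,dy=+4->C
  (3,5):dx=-3,dy=+1->D; (3,6):dx=+6,dy=+7->C; (3,7):dx=+3,dy=+10->C; (3,8):dx=+2,dy=+12->C
  (3,9):dx=-2,dy=+5->D; (4,5):dx=-8,dy=-3->C; (4,6):dx=+1,dy=+3->C; (4,7):dx=-2,dy=+6->D
  (4,8):dx=-3,dy=+8->D; (4,9):dx=-7,dy=+1->D; (5,6):dx=+9,dy=+6->C; (5,7):dx=+6,dy=+9->C
  (5,8):dx=+5,dy=+11->C; (5,9):dx=+1,dy=+4->C; (6,7):dx=-3,dy=+3->D; (6,8):dx=-4,dy=+5->D
  (6,9):dx=-8,dy=-2->C; (7,8):dx=-1,dy=+2->D; (7,9):dx=-5,dy=-5->C; (8,9):dx=-4,dy=-7->C
Step 2: C = 23, D = 13, total pairs = 36.
Step 3: tau = (C - D)/(n(n-1)/2) = (23 - 13)/36 = 0.277778.
Step 4: Exact two-sided p-value (enumerate n! = 362880 permutations of y under H0): p = 0.358488.
Step 5: alpha = 0.1. fail to reject H0.

tau_b = 0.2778 (C=23, D=13), p = 0.358488, fail to reject H0.


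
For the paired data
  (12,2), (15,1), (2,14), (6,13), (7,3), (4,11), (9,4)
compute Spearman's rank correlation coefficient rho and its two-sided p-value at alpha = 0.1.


Step 1: Rank x and y separately (midranks; no ties here).
rank(x): 12->6, 15->7, 2->1, 6->3, 7->4, 4->2, 9->5
rank(y): 2->2, 1->1, 14->7, 13->6, 3->3, 11->5, 4->4
Step 2: d_i = R_x(i) - R_y(i); compute d_i^2.
  (6-2)^2=16, (7-1)^2=36, (1-7)^2=36, (3-6)^2=9, (4-3)^2=1, (2-5)^2=9, (5-4)^2=1
sum(d^2) = 108.
Step 3: rho = 1 - 6*108 / (7*(7^2 - 1)) = 1 - 648/336 = -0.928571.
Step 4: Under H0, t = rho * sqrt((n-2)/(1-rho^2)) = -5.5943 ~ t(5).
Step 5: Two-sided p-value from the t-distribution with 5 df = 0.002519.
Step 6: alpha = 0.1. reject H0.

rho = -0.9286, p = 0.002519, reject H0 at alpha = 0.1.


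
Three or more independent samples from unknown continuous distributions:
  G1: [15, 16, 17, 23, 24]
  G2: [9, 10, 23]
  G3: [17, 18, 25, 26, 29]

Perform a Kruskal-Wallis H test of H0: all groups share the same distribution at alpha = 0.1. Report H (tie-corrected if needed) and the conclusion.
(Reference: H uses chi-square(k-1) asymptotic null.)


Step 1: Combine all N = 13 observations and assign midranks.
sorted (value, group, rank): (9,G2,1), (10,G2,2), (15,G1,3), (16,G1,4), (17,G1,5.5), (17,G3,5.5), (18,G3,7), (23,G1,8.5), (23,G2,8.5), (24,G1,10), (25,G3,11), (26,G3,12), (29,G3,13)
Step 2: Sum ranks within each group.
R_1 = 31 (n_1 = 5)
R_2 = 11.5 (n_2 = 3)
R_3 = 48.5 (n_3 = 5)
Step 3: H = 12/(N(N+1)) * sum(R_i^2/n_i) - 3(N+1)
     = 12/(13*14) * (31^2/5 + 11.5^2/3 + 48.5^2/5) - 3*14
     = 0.065934 * 706.733 - 42
     = 4.597802.
Step 4: Ties present; correction factor C = 1 - 12/(13^3 - 13) = 0.994505. Corrected H = 4.597802 / 0.994505 = 4.623204.
Step 5: Under H0, H ~ chi^2(2); p-value = 0.099102.
Step 6: alpha = 0.1. reject H0.

H = 4.6232, df = 2, p = 0.099102, reject H0.


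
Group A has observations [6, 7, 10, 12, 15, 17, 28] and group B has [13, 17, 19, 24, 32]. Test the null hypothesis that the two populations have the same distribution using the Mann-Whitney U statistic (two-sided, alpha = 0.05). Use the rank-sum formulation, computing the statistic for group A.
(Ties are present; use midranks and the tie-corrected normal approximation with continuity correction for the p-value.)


Step 1: Combine and sort all 12 observations; assign midranks.
sorted (value, group): (6,X), (7,X), (10,X), (12,X), (13,Y), (15,X), (17,X), (17,Y), (19,Y), (24,Y), (28,X), (32,Y)
ranks: 6->1, 7->2, 10->3, 12->4, 13->5, 15->6, 17->7.5, 17->7.5, 19->9, 24->10, 28->11, 32->12
Step 2: Rank sum for X: R1 = 1 + 2 + 3 + 4 + 6 + 7.5 + 11 = 34.5.
Step 3: U_X = R1 - n1(n1+1)/2 = 34.5 - 7*8/2 = 34.5 - 28 = 6.5.
       U_Y = n1*n2 - U_X = 35 - 6.5 = 28.5.
Step 4: Ties are present, so use the tie-corrected normal approximation (with continuity correction) for the p-value.
Step 5: p-value = 0.087602; compare to alpha = 0.05. fail to reject H0.

U_X = 6.5, p = 0.087602, fail to reject H0 at alpha = 0.05.


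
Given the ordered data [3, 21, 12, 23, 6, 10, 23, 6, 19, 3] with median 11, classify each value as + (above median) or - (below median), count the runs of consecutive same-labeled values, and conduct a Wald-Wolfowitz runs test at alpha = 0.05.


Step 1: Compute median = 11; label A = above, B = below.
Labels in order: BAAABBABAB  (n_A = 5, n_B = 5)
Step 2: Count runs R = 7.
Step 3: Under H0 (random ordering), E[R] = 2*n_A*n_B/(n_A+n_B) + 1 = 2*5*5/10 + 1 = 6.0000.
        Var[R] = 2*n_A*n_B*(2*n_A*n_B - n_A - n_B) / ((n_A+n_B)^2 * (n_A+n_B-1)) = 2000/900 = 2.2222.
        SD[R] = 1.4907.
Step 4: Continuity-corrected z = (R - 0.5 - E[R]) / SD[R] = (7 - 0.5 - 6.0000) / 1.4907 = 0.3354.
Step 5: Two-sided p-value via normal approximation = 2*(1 - Phi(|z|)) = 0.737316.
Step 6: alpha = 0.05. fail to reject H0.

R = 7, z = 0.3354, p = 0.737316, fail to reject H0.


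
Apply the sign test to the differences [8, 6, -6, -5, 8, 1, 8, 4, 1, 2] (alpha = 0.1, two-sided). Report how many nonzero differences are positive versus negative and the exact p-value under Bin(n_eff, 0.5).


Step 1: Discard zero differences. Original n = 10; n_eff = number of nonzero differences = 10.
Nonzero differences (with sign): +8, +6, -6, -5, +8, +1, +8, +4, +1, +2
Step 2: Count signs: positive = 8, negative = 2.
Step 3: Under H0: P(positive) = 0.5, so the number of positives S ~ Bin(10, 0.5).
Step 4: Two-sided exact p-value = sum of Bin(10,0.5) probabilities at or below the observed probability = 0.109375.
Step 5: alpha = 0.1. fail to reject H0.

n_eff = 10, pos = 8, neg = 2, p = 0.109375, fail to reject H0.


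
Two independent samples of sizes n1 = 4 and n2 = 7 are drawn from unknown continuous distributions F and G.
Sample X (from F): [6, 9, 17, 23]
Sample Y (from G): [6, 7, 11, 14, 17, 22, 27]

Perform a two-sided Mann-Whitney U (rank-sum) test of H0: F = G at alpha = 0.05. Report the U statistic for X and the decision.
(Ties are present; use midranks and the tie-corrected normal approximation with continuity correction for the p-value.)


Step 1: Combine and sort all 11 observations; assign midranks.
sorted (value, group): (6,X), (6,Y), (7,Y), (9,X), (11,Y), (14,Y), (17,X), (17,Y), (22,Y), (23,X), (27,Y)
ranks: 6->1.5, 6->1.5, 7->3, 9->4, 11->5, 14->6, 17->7.5, 17->7.5, 22->9, 23->10, 27->11
Step 2: Rank sum for X: R1 = 1.5 + 4 + 7.5 + 10 = 23.
Step 3: U_X = R1 - n1(n1+1)/2 = 23 - 4*5/2 = 23 - 10 = 13.
       U_Y = n1*n2 - U_X = 28 - 13 = 15.
Step 4: Ties are present, so use the tie-corrected normal approximation (with continuity correction) for the p-value.
Step 5: p-value = 0.924376; compare to alpha = 0.05. fail to reject H0.

U_X = 13, p = 0.924376, fail to reject H0 at alpha = 0.05.


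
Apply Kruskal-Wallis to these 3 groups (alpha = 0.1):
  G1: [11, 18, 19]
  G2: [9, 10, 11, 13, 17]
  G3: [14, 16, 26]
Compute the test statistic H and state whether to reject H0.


Step 1: Combine all N = 11 observations and assign midranks.
sorted (value, group, rank): (9,G2,1), (10,G2,2), (11,G1,3.5), (11,G2,3.5), (13,G2,5), (14,G3,6), (16,G3,7), (17,G2,8), (18,G1,9), (19,G1,10), (26,G3,11)
Step 2: Sum ranks within each group.
R_1 = 22.5 (n_1 = 3)
R_2 = 19.5 (n_2 = 5)
R_3 = 24 (n_3 = 3)
Step 3: H = 12/(N(N+1)) * sum(R_i^2/n_i) - 3(N+1)
     = 12/(11*12) * (22.5^2/3 + 19.5^2/5 + 24^2/3) - 3*12
     = 0.090909 * 436.8 - 36
     = 3.709091.
Step 4: Ties present; correction factor C = 1 - 6/(11^3 - 11) = 0.995455. Corrected H = 3.709091 / 0.995455 = 3.726027.
Step 5: Under H0, H ~ chi^2(2); p-value = 0.155204.
Step 6: alpha = 0.1. fail to reject H0.

H = 3.7260, df = 2, p = 0.155204, fail to reject H0.


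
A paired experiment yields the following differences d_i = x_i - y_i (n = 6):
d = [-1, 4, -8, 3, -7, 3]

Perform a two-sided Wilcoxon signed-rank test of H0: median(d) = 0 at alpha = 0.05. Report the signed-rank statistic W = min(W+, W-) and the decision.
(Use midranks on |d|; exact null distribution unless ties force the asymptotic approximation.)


Step 1: Drop any zero differences (none here) and take |d_i|.
|d| = [1, 4, 8, 3, 7, 3]
Step 2: Midrank |d_i| (ties get averaged ranks).
ranks: |1|->1, |4|->4, |8|->6, |3|->2.5, |7|->5, |3|->2.5
Step 3: Attach original signs; sum ranks with positive sign and with negative sign.
W+ = 4 + 2.5 + 2.5 = 9
W- = 1 + 6 + 5 = 12
(Check: W+ + W- = 21 should equal n(n+1)/2 = 21.)
Step 4: Test statistic W = min(W+, W-) = 9.
Step 5: Ties in |d|, so use the tie-corrected normal approximation.
        E[W] = n(n+1)/4 = 6*7/4 = 10.5.
        Tie groups: |d|=3 (t=2); sum(t^3 - t) = 6.
        Var[W] = n(n+1)(2n+1)/24 - sum(t^3-t)/48 = 546/24 - 6/48 = 22.625.
        z = (W - E[W]) / sqrt(Var[W]) = (9 - 10.5) / 4.7566 = -0.3154.
        Two-sided p = 2*Phi(z) = 0.752494.
Step 6: alpha = 0.05. fail to reject H0.

W+ = 9, W- = 12, W = min = 9, p = 0.752494, fail to reject H0.


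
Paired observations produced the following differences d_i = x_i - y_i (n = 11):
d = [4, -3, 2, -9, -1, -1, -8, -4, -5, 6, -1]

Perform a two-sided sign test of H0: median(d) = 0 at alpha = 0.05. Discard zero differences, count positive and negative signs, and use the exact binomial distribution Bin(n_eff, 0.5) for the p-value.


Step 1: Discard zero differences. Original n = 11; n_eff = number of nonzero differences = 11.
Nonzero differences (with sign): +4, -3, +2, -9, -1, -1, -8, -4, -5, +6, -1
Step 2: Count signs: positive = 3, negative = 8.
Step 3: Under H0: P(positive) = 0.5, so the number of positives S ~ Bin(11, 0.5).
Step 4: Two-sided exact p-value = sum of Bin(11,0.5) probabilities at or below the observed probability = 0.226562.
Step 5: alpha = 0.05. fail to reject H0.

n_eff = 11, pos = 3, neg = 8, p = 0.226562, fail to reject H0.


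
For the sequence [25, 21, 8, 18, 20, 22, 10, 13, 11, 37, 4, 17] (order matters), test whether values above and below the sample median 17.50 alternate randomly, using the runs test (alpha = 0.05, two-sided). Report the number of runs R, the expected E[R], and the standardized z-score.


Step 1: Compute median = 17.50; label A = above, B = below.
Labels in order: AABAAABBBABB  (n_A = 6, n_B = 6)
Step 2: Count runs R = 6.
Step 3: Under H0 (random ordering), E[R] = 2*n_A*n_B/(n_A+n_B) + 1 = 2*6*6/12 + 1 = 7.0000.
        Var[R] = 2*n_A*n_B*(2*n_A*n_B - n_A - n_B) / ((n_A+n_B)^2 * (n_A+n_B-1)) = 4320/1584 = 2.7273.
        SD[R] = 1.6514.
Step 4: Continuity-corrected z = (R + 0.5 - E[R]) / SD[R] = (6 + 0.5 - 7.0000) / 1.6514 = -0.3028.
Step 5: Two-sided p-value via normal approximation = 2*(1 - Phi(|z|)) = 0.762069.
Step 6: alpha = 0.05. fail to reject H0.

R = 6, z = -0.3028, p = 0.762069, fail to reject H0.


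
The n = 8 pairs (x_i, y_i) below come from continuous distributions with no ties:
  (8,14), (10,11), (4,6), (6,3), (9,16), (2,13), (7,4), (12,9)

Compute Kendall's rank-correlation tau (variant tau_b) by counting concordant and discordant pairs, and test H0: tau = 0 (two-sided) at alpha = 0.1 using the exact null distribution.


Step 1: Enumerate the 28 unordered pairs (i,j) with i<j and classify each by sign(x_j-x_i) * sign(y_j-y_i).
  (1,2):dx=+2,dy=-3->D; (1,3):dx=-4,dy=-8->C; (1,4):dx=-2,dy=-11->C; (1,5):dx=+1,dy=+2->C
  (1,6):dx=-6,dy=-1->C; (1,7):dx=-1,dy=-10->C; (1,8):dx=+4,dy=-5->D; (2,3):dx=-6,dy=-5->C
  (2,4):dx=-4,dy=-8->C; (2,5):dx=-1,dy=+5->D; (2,6):dx=-8,dy=+2->D; (2,7):dx=-3,dy=-7->C
  (2,8):dx=+2,dy=-2->D; (3,4):dx=+2,dy=-3->D; (3,5):dx=+5,dy=+10->C; (3,6):dx=-2,dy=+7->D
  (3,7):dx=+3,dy=-2->D; (3,8):dx=+8,dy=+3->C; (4,5):dx=+3,dy=+13->C; (4,6):dx=-4,dy=+10->D
  (4,7):dx=+1,dy=+1->C; (4,8):dx=+6,dy=+6->C; (5,6):dx=-7,dy=-3->C; (5,7):dx=-2,dy=-12->C
  (5,8):dx=+3,dy=-7->D; (6,7):dx=+5,dy=-9->D; (6,8):dx=+10,dy=-4->D; (7,8):dx=+5,dy=+5->C
Step 2: C = 16, D = 12, total pairs = 28.
Step 3: tau = (C - D)/(n(n-1)/2) = (16 - 12)/28 = 0.142857.
Step 4: Exact two-sided p-value (enumerate n! = 40320 permutations of y under H0): p = 0.719544.
Step 5: alpha = 0.1. fail to reject H0.

tau_b = 0.1429 (C=16, D=12), p = 0.719544, fail to reject H0.


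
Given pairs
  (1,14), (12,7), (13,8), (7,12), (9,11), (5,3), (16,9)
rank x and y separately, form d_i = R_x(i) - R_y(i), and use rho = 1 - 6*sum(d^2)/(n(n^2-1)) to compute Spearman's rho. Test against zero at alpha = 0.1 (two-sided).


Step 1: Rank x and y separately (midranks; no ties here).
rank(x): 1->1, 12->5, 13->6, 7->3, 9->4, 5->2, 16->7
rank(y): 14->7, 7->2, 8->3, 12->6, 11->5, 3->1, 9->4
Step 2: d_i = R_x(i) - R_y(i); compute d_i^2.
  (1-7)^2=36, (5-2)^2=9, (6-3)^2=9, (3-6)^2=9, (4-5)^2=1, (2-1)^2=1, (7-4)^2=9
sum(d^2) = 74.
Step 3: rho = 1 - 6*74 / (7*(7^2 - 1)) = 1 - 444/336 = -0.321429.
Step 4: Under H0, t = rho * sqrt((n-2)/(1-rho^2)) = -0.7590 ~ t(5).
Step 5: Two-sided p-value from the t-distribution with 5 df = 0.482072.
Step 6: alpha = 0.1. fail to reject H0.

rho = -0.3214, p = 0.482072, fail to reject H0 at alpha = 0.1.


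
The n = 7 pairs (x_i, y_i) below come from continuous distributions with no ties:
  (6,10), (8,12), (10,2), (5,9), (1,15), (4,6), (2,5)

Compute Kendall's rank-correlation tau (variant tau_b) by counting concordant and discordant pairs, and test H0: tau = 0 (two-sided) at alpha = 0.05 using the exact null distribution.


Step 1: Enumerate the 21 unordered pairs (i,j) with i<j and classify each by sign(x_j-x_i) * sign(y_j-y_i).
  (1,2):dx=+2,dy=+2->C; (1,3):dx=+4,dy=-8->D; (1,4):dx=-1,dy=-1->C; (1,5):dx=-5,dy=+5->D
  (1,6):dx=-2,dy=-4->C; (1,7):dx=-4,dy=-5->C; (2,3):dx=+2,dy=-10->D; (2,4):dx=-3,dy=-3->C
  (2,5):dx=-7,dy=+3->D; (2,6):dx=-4,dy=-6->C; (2,7):dx=-6,dy=-7->C; (3,4):dx=-5,dy=+7->D
  (3,5):dx=-9,dy=+13->D; (3,6):dx=-6,dy=+4->D; (3,7):dx=-8,dy=+3->D; (4,5):dx=-4,dy=+6->D
  (4,6):dx=-1,dy=-3->C; (4,7):dx=-3,dy=-4->C; (5,6):dx=+3,dy=-9->D; (5,7):dx=+1,dy=-10->D
  (6,7):dx=-2,dy=-1->C
Step 2: C = 10, D = 11, total pairs = 21.
Step 3: tau = (C - D)/(n(n-1)/2) = (10 - 11)/21 = -0.047619.
Step 4: Exact two-sided p-value (enumerate n! = 5040 permutations of y under H0): p = 1.000000.
Step 5: alpha = 0.05. fail to reject H0.

tau_b = -0.0476 (C=10, D=11), p = 1.000000, fail to reject H0.


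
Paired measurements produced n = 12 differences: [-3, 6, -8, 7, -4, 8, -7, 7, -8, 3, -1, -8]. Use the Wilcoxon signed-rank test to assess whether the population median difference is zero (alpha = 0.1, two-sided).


Step 1: Drop any zero differences (none here) and take |d_i|.
|d| = [3, 6, 8, 7, 4, 8, 7, 7, 8, 3, 1, 8]
Step 2: Midrank |d_i| (ties get averaged ranks).
ranks: |3|->2.5, |6|->5, |8|->10.5, |7|->7, |4|->4, |8|->10.5, |7|->7, |7|->7, |8|->10.5, |3|->2.5, |1|->1, |8|->10.5
Step 3: Attach original signs; sum ranks with positive sign and with negative sign.
W+ = 5 + 7 + 10.5 + 7 + 2.5 = 32
W- = 2.5 + 10.5 + 4 + 7 + 10.5 + 1 + 10.5 = 46
(Check: W+ + W- = 78 should equal n(n+1)/2 = 78.)
Step 4: Test statistic W = min(W+, W-) = 32.
Step 5: Ties in |d|, so use the tie-corrected normal approximation.
        E[W] = n(n+1)/4 = 12*13/4 = 39.
        Tie groups: |d|=3 (t=2), |d|=7 (t=3), |d|=8 (t=4); sum(t^3 - t) = 90.
        Var[W] = n(n+1)(2n+1)/24 - sum(t^3-t)/48 = 3900/24 - 90/48 = 160.625.
        z = (W - E[W]) / sqrt(Var[W]) = (32 - 39) / 12.6738 = -0.5523.
        Two-sided p = 2*Phi(z) = 0.580729.
Step 6: alpha = 0.1. fail to reject H0.

W+ = 32, W- = 46, W = min = 32, p = 0.580729, fail to reject H0.


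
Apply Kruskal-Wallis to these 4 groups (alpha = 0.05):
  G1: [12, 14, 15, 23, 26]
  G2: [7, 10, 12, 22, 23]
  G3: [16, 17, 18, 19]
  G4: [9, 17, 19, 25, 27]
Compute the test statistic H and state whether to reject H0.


Step 1: Combine all N = 19 observations and assign midranks.
sorted (value, group, rank): (7,G2,1), (9,G4,2), (10,G2,3), (12,G1,4.5), (12,G2,4.5), (14,G1,6), (15,G1,7), (16,G3,8), (17,G3,9.5), (17,G4,9.5), (18,G3,11), (19,G3,12.5), (19,G4,12.5), (22,G2,14), (23,G1,15.5), (23,G2,15.5), (25,G4,17), (26,G1,18), (27,G4,19)
Step 2: Sum ranks within each group.
R_1 = 51 (n_1 = 5)
R_2 = 38 (n_2 = 5)
R_3 = 41 (n_3 = 4)
R_4 = 60 (n_4 = 5)
Step 3: H = 12/(N(N+1)) * sum(R_i^2/n_i) - 3(N+1)
     = 12/(19*20) * (51^2/5 + 38^2/5 + 41^2/4 + 60^2/5) - 3*20
     = 0.031579 * 1949.25 - 60
     = 1.555263.
Step 4: Ties present; correction factor C = 1 - 24/(19^3 - 19) = 0.996491. Corrected H = 1.555263 / 0.996491 = 1.560739.
Step 5: Under H0, H ~ chi^2(3); p-value = 0.668324.
Step 6: alpha = 0.05. fail to reject H0.

H = 1.5607, df = 3, p = 0.668324, fail to reject H0.


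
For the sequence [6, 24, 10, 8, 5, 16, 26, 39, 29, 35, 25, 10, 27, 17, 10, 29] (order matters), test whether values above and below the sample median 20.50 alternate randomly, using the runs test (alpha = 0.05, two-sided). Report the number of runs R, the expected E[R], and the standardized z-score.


Step 1: Compute median = 20.50; label A = above, B = below.
Labels in order: BABBBBAAAAABABBA  (n_A = 8, n_B = 8)
Step 2: Count runs R = 8.
Step 3: Under H0 (random ordering), E[R] = 2*n_A*n_B/(n_A+n_B) + 1 = 2*8*8/16 + 1 = 9.0000.
        Var[R] = 2*n_A*n_B*(2*n_A*n_B - n_A - n_B) / ((n_A+n_B)^2 * (n_A+n_B-1)) = 14336/3840 = 3.7333.
        SD[R] = 1.9322.
Step 4: Continuity-corrected z = (R + 0.5 - E[R]) / SD[R] = (8 + 0.5 - 9.0000) / 1.9322 = -0.2588.
Step 5: Two-sided p-value via normal approximation = 2*(1 - Phi(|z|)) = 0.795809.
Step 6: alpha = 0.05. fail to reject H0.

R = 8, z = -0.2588, p = 0.795809, fail to reject H0.


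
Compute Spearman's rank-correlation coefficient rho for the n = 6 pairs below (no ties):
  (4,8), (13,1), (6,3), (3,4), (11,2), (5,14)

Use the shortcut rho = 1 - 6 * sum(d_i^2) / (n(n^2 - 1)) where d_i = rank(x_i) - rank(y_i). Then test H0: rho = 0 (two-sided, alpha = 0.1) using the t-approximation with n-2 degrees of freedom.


Step 1: Rank x and y separately (midranks; no ties here).
rank(x): 4->2, 13->6, 6->4, 3->1, 11->5, 5->3
rank(y): 8->5, 1->1, 3->3, 4->4, 2->2, 14->6
Step 2: d_i = R_x(i) - R_y(i); compute d_i^2.
  (2-5)^2=9, (6-1)^2=25, (4-3)^2=1, (1-4)^2=9, (5-2)^2=9, (3-6)^2=9
sum(d^2) = 62.
Step 3: rho = 1 - 6*62 / (6*(6^2 - 1)) = 1 - 372/210 = -0.771429.
Step 4: Under H0, t = rho * sqrt((n-2)/(1-rho^2)) = -2.4247 ~ t(4).
Step 5: Two-sided p-value from the t-distribution with 4 df = 0.072397.
Step 6: alpha = 0.1. reject H0.

rho = -0.7714, p = 0.072397, reject H0 at alpha = 0.1.


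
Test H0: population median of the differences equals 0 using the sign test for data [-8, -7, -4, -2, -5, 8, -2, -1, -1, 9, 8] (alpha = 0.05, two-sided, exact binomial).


Step 1: Discard zero differences. Original n = 11; n_eff = number of nonzero differences = 11.
Nonzero differences (with sign): -8, -7, -4, -2, -5, +8, -2, -1, -1, +9, +8
Step 2: Count signs: positive = 3, negative = 8.
Step 3: Under H0: P(positive) = 0.5, so the number of positives S ~ Bin(11, 0.5).
Step 4: Two-sided exact p-value = sum of Bin(11,0.5) probabilities at or below the observed probability = 0.226562.
Step 5: alpha = 0.05. fail to reject H0.

n_eff = 11, pos = 3, neg = 8, p = 0.226562, fail to reject H0.


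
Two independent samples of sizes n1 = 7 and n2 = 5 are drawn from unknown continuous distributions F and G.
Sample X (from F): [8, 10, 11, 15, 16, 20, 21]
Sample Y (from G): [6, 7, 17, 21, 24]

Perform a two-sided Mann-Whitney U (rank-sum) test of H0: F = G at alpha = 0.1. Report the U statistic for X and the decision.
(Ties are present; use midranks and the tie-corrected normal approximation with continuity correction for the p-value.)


Step 1: Combine and sort all 12 observations; assign midranks.
sorted (value, group): (6,Y), (7,Y), (8,X), (10,X), (11,X), (15,X), (16,X), (17,Y), (20,X), (21,X), (21,Y), (24,Y)
ranks: 6->1, 7->2, 8->3, 10->4, 11->5, 15->6, 16->7, 17->8, 20->9, 21->10.5, 21->10.5, 24->12
Step 2: Rank sum for X: R1 = 3 + 4 + 5 + 6 + 7 + 9 + 10.5 = 44.5.
Step 3: U_X = R1 - n1(n1+1)/2 = 44.5 - 7*8/2 = 44.5 - 28 = 16.5.
       U_Y = n1*n2 - U_X = 35 - 16.5 = 18.5.
Step 4: Ties are present, so use the tie-corrected normal approximation (with continuity correction) for the p-value.
Step 5: p-value = 0.935170; compare to alpha = 0.1. fail to reject H0.

U_X = 16.5, p = 0.935170, fail to reject H0 at alpha = 0.1.


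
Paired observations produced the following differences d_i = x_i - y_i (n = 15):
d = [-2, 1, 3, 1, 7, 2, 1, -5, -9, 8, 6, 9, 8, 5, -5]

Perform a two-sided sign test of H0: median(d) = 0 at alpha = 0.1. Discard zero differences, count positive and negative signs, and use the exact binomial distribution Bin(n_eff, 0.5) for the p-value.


Step 1: Discard zero differences. Original n = 15; n_eff = number of nonzero differences = 15.
Nonzero differences (with sign): -2, +1, +3, +1, +7, +2, +1, -5, -9, +8, +6, +9, +8, +5, -5
Step 2: Count signs: positive = 11, negative = 4.
Step 3: Under H0: P(positive) = 0.5, so the number of positives S ~ Bin(15, 0.5).
Step 4: Two-sided exact p-value = sum of Bin(15,0.5) probabilities at or below the observed probability = 0.118469.
Step 5: alpha = 0.1. fail to reject H0.

n_eff = 15, pos = 11, neg = 4, p = 0.118469, fail to reject H0.


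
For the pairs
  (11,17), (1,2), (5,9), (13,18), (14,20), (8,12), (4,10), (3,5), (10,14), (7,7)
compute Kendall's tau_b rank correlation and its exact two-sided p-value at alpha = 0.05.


Step 1: Enumerate the 45 unordered pairs (i,j) with i<j and classify each by sign(x_j-x_i) * sign(y_j-y_i).
  (1,2):dx=-10,dy=-15->C; (1,3):dx=-6,dy=-8->C; (1,4):dx=+2,dy=+1->C; (1,5):dx=+3,dy=+3->C
  (1,6):dx=-3,dy=-5->C; (1,7):dx=-7,dy=-7->C; (1,8):dx=-8,dy=-12->C; (1,9):dx=-1,dy=-3->C
  (1,10):dx=-4,dy=-10->C; (2,3):dx=+4,dy=+7->C; (2,4):dx=+12,dy=+16->C; (2,5):dx=+13,dy=+18->C
  (2,6):dx=+7,dy=+10->C; (2,7):dx=+3,dy=+8->C; (2,8):dx=+2,dy=+3->C; (2,9):dx=+9,dy=+12->C
  (2,10):dx=+6,dy=+5->C; (3,4):dx=+8,dy=+9->C; (3,5):dx=+9,dy=+11->C; (3,6):dx=+3,dy=+3->C
  (3,7):dx=-1,dy=+1->D; (3,8):dx=-2,dy=-4->C; (3,9):dx=+5,dy=+5->C; (3,10):dx=+2,dy=-2->D
  (4,5):dx=+1,dy=+2->C; (4,6):dx=-5,dy=-6->C; (4,7):dx=-9,dy=-8->C; (4,8):dx=-10,dy=-13->C
  (4,9):dx=-3,dy=-4->C; (4,10):dx=-6,dy=-11->C; (5,6):dx=-6,dy=-8->C; (5,7):dx=-10,dy=-10->C
  (5,8):dx=-11,dy=-15->C; (5,9):dx=-4,dy=-6->C; (5,10):dx=-7,dy=-13->C; (6,7):dx=-4,dy=-2->C
  (6,8):dx=-5,dy=-7->C; (6,9):dx=+2,dy=+2->C; (6,10):dx=-1,dy=-5->C; (7,8):dx=-1,dy=-5->C
  (7,9):dx=+6,dy=+4->C; (7,10):dx=+3,dy=-3->D; (8,9):dx=+7,dy=+9->C; (8,10):dx=+4,dy=+2->C
  (9,10):dx=-3,dy=-7->C
Step 2: C = 42, D = 3, total pairs = 45.
Step 3: tau = (C - D)/(n(n-1)/2) = (42 - 3)/45 = 0.866667.
Step 4: Exact two-sided p-value (enumerate n! = 3628800 permutations of y under H0): p = 0.000115.
Step 5: alpha = 0.05. reject H0.

tau_b = 0.8667 (C=42, D=3), p = 0.000115, reject H0.


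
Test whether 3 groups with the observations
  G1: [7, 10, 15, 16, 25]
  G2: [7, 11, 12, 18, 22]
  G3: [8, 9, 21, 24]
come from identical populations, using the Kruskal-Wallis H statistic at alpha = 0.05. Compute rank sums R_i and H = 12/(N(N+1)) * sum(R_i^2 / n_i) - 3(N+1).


Step 1: Combine all N = 14 observations and assign midranks.
sorted (value, group, rank): (7,G1,1.5), (7,G2,1.5), (8,G3,3), (9,G3,4), (10,G1,5), (11,G2,6), (12,G2,7), (15,G1,8), (16,G1,9), (18,G2,10), (21,G3,11), (22,G2,12), (24,G3,13), (25,G1,14)
Step 2: Sum ranks within each group.
R_1 = 37.5 (n_1 = 5)
R_2 = 36.5 (n_2 = 5)
R_3 = 31 (n_3 = 4)
Step 3: H = 12/(N(N+1)) * sum(R_i^2/n_i) - 3(N+1)
     = 12/(14*15) * (37.5^2/5 + 36.5^2/5 + 31^2/4) - 3*15
     = 0.057143 * 787.95 - 45
     = 0.025714.
Step 4: Ties present; correction factor C = 1 - 6/(14^3 - 14) = 0.997802. Corrected H = 0.025714 / 0.997802 = 0.025771.
Step 5: Under H0, H ~ chi^2(2); p-value = 0.987197.
Step 6: alpha = 0.05. fail to reject H0.

H = 0.0258, df = 2, p = 0.987197, fail to reject H0.


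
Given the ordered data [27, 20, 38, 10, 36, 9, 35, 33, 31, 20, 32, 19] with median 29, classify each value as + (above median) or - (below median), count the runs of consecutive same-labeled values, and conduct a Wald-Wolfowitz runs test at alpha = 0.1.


Step 1: Compute median = 29; label A = above, B = below.
Labels in order: BBABABAAABAB  (n_A = 6, n_B = 6)
Step 2: Count runs R = 9.
Step 3: Under H0 (random ordering), E[R] = 2*n_A*n_B/(n_A+n_B) + 1 = 2*6*6/12 + 1 = 7.0000.
        Var[R] = 2*n_A*n_B*(2*n_A*n_B - n_A - n_B) / ((n_A+n_B)^2 * (n_A+n_B-1)) = 4320/1584 = 2.7273.
        SD[R] = 1.6514.
Step 4: Continuity-corrected z = (R - 0.5 - E[R]) / SD[R] = (9 - 0.5 - 7.0000) / 1.6514 = 0.9083.
Step 5: Two-sided p-value via normal approximation = 2*(1 - Phi(|z|)) = 0.363722.
Step 6: alpha = 0.1. fail to reject H0.

R = 9, z = 0.9083, p = 0.363722, fail to reject H0.


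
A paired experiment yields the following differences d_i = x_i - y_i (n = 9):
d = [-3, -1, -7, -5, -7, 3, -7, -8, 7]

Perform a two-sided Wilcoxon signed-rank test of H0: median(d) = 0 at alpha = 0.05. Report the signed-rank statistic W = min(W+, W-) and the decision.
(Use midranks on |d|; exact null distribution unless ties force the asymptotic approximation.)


Step 1: Drop any zero differences (none here) and take |d_i|.
|d| = [3, 1, 7, 5, 7, 3, 7, 8, 7]
Step 2: Midrank |d_i| (ties get averaged ranks).
ranks: |3|->2.5, |1|->1, |7|->6.5, |5|->4, |7|->6.5, |3|->2.5, |7|->6.5, |8|->9, |7|->6.5
Step 3: Attach original signs; sum ranks with positive sign and with negative sign.
W+ = 2.5 + 6.5 = 9
W- = 2.5 + 1 + 6.5 + 4 + 6.5 + 6.5 + 9 = 36
(Check: W+ + W- = 45 should equal n(n+1)/2 = 45.)
Step 4: Test statistic W = min(W+, W-) = 9.
Step 5: Ties in |d|, so use the tie-corrected normal approximation.
        E[W] = n(n+1)/4 = 9*10/4 = 22.5.
        Tie groups: |d|=3 (t=2), |d|=7 (t=4); sum(t^3 - t) = 66.
        Var[W] = n(n+1)(2n+1)/24 - sum(t^3-t)/48 = 1710/24 - 66/48 = 69.875.
        z = (W - E[W]) / sqrt(Var[W]) = (9 - 22.5) / 8.3591 = -1.6150.
        Two-sided p = 2*Phi(z) = 0.106310.
Step 6: alpha = 0.05. fail to reject H0.

W+ = 9, W- = 36, W = min = 9, p = 0.106310, fail to reject H0.


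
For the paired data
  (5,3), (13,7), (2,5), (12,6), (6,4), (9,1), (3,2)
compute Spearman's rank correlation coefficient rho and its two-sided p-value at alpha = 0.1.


Step 1: Rank x and y separately (midranks; no ties here).
rank(x): 5->3, 13->7, 2->1, 12->6, 6->4, 9->5, 3->2
rank(y): 3->3, 7->7, 5->5, 6->6, 4->4, 1->1, 2->2
Step 2: d_i = R_x(i) - R_y(i); compute d_i^2.
  (3-3)^2=0, (7-7)^2=0, (1-5)^2=16, (6-6)^2=0, (4-4)^2=0, (5-1)^2=16, (2-2)^2=0
sum(d^2) = 32.
Step 3: rho = 1 - 6*32 / (7*(7^2 - 1)) = 1 - 192/336 = 0.428571.
Step 4: Under H0, t = rho * sqrt((n-2)/(1-rho^2)) = 1.0607 ~ t(5).
Step 5: Two-sided p-value from the t-distribution with 5 df = 0.337368.
Step 6: alpha = 0.1. fail to reject H0.

rho = 0.4286, p = 0.337368, fail to reject H0 at alpha = 0.1.


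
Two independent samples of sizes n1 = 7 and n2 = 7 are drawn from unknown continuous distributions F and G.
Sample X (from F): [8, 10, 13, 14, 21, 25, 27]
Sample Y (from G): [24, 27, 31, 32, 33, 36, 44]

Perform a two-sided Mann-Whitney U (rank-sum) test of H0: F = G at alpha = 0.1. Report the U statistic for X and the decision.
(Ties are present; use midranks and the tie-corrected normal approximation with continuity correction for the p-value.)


Step 1: Combine and sort all 14 observations; assign midranks.
sorted (value, group): (8,X), (10,X), (13,X), (14,X), (21,X), (24,Y), (25,X), (27,X), (27,Y), (31,Y), (32,Y), (33,Y), (36,Y), (44,Y)
ranks: 8->1, 10->2, 13->3, 14->4, 21->5, 24->6, 25->7, 27->8.5, 27->8.5, 31->10, 32->11, 33->12, 36->13, 44->14
Step 2: Rank sum for X: R1 = 1 + 2 + 3 + 4 + 5 + 7 + 8.5 = 30.5.
Step 3: U_X = R1 - n1(n1+1)/2 = 30.5 - 7*8/2 = 30.5 - 28 = 2.5.
       U_Y = n1*n2 - U_X = 49 - 2.5 = 46.5.
Step 4: Ties are present, so use the tie-corrected normal approximation (with continuity correction) for the p-value.
Step 5: p-value = 0.005956; compare to alpha = 0.1. reject H0.

U_X = 2.5, p = 0.005956, reject H0 at alpha = 0.1.


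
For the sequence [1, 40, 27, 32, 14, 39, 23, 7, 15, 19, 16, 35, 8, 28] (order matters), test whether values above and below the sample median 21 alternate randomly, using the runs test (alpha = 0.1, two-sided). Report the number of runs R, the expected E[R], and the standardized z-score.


Step 1: Compute median = 21; label A = above, B = below.
Labels in order: BAAABAABBBBABA  (n_A = 7, n_B = 7)
Step 2: Count runs R = 8.
Step 3: Under H0 (random ordering), E[R] = 2*n_A*n_B/(n_A+n_B) + 1 = 2*7*7/14 + 1 = 8.0000.
        Var[R] = 2*n_A*n_B*(2*n_A*n_B - n_A - n_B) / ((n_A+n_B)^2 * (n_A+n_B-1)) = 8232/2548 = 3.2308.
        SD[R] = 1.7974.
Step 4: R = E[R], so z = 0 with no continuity correction.
Step 5: Two-sided p-value via normal approximation = 2*(1 - Phi(|z|)) = 1.000000.
Step 6: alpha = 0.1. fail to reject H0.

R = 8, z = 0.0000, p = 1.000000, fail to reject H0.


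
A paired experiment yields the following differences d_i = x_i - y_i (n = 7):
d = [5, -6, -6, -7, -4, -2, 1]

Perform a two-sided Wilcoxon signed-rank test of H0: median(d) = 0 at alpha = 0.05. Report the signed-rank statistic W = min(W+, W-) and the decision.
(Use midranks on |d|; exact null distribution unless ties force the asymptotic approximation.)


Step 1: Drop any zero differences (none here) and take |d_i|.
|d| = [5, 6, 6, 7, 4, 2, 1]
Step 2: Midrank |d_i| (ties get averaged ranks).
ranks: |5|->4, |6|->5.5, |6|->5.5, |7|->7, |4|->3, |2|->2, |1|->1
Step 3: Attach original signs; sum ranks with positive sign and with negative sign.
W+ = 4 + 1 = 5
W- = 5.5 + 5.5 + 7 + 3 + 2 = 23
(Check: W+ + W- = 28 should equal n(n+1)/2 = 28.)
Step 4: Test statistic W = min(W+, W-) = 5.
Step 5: Ties in |d|, so use the tie-corrected normal approximation.
        E[W] = n(n+1)/4 = 7*8/4 = 14.
        Tie groups: |d|=6 (t=2); sum(t^3 - t) = 6.
        Var[W] = n(n+1)(2n+1)/24 - sum(t^3-t)/48 = 840/24 - 6/48 = 34.875.
        z = (W - E[W]) / sqrt(Var[W]) = (5 - 14) / 5.9055 = -1.5240.
        Two-sided p = 2*Phi(z) = 0.127508.
Step 6: alpha = 0.05. fail to reject H0.

W+ = 5, W- = 23, W = min = 5, p = 0.127508, fail to reject H0.


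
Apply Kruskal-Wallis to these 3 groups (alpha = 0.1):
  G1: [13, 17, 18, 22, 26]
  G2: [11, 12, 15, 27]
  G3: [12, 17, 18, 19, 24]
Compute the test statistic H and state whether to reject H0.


Step 1: Combine all N = 14 observations and assign midranks.
sorted (value, group, rank): (11,G2,1), (12,G2,2.5), (12,G3,2.5), (13,G1,4), (15,G2,5), (17,G1,6.5), (17,G3,6.5), (18,G1,8.5), (18,G3,8.5), (19,G3,10), (22,G1,11), (24,G3,12), (26,G1,13), (27,G2,14)
Step 2: Sum ranks within each group.
R_1 = 43 (n_1 = 5)
R_2 = 22.5 (n_2 = 4)
R_3 = 39.5 (n_3 = 5)
Step 3: H = 12/(N(N+1)) * sum(R_i^2/n_i) - 3(N+1)
     = 12/(14*15) * (43^2/5 + 22.5^2/4 + 39.5^2/5) - 3*15
     = 0.057143 * 808.413 - 45
     = 1.195000.
Step 4: Ties present; correction factor C = 1 - 18/(14^3 - 14) = 0.993407. Corrected H = 1.195000 / 0.993407 = 1.202931.
Step 5: Under H0, H ~ chi^2(2); p-value = 0.548008.
Step 6: alpha = 0.1. fail to reject H0.

H = 1.2029, df = 2, p = 0.548008, fail to reject H0.


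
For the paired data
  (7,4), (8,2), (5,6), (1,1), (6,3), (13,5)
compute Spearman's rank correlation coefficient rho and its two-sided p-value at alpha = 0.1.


Step 1: Rank x and y separately (midranks; no ties here).
rank(x): 7->4, 8->5, 5->2, 1->1, 6->3, 13->6
rank(y): 4->4, 2->2, 6->6, 1->1, 3->3, 5->5
Step 2: d_i = R_x(i) - R_y(i); compute d_i^2.
  (4-4)^2=0, (5-2)^2=9, (2-6)^2=16, (1-1)^2=0, (3-3)^2=0, (6-5)^2=1
sum(d^2) = 26.
Step 3: rho = 1 - 6*26 / (6*(6^2 - 1)) = 1 - 156/210 = 0.257143.
Step 4: Under H0, t = rho * sqrt((n-2)/(1-rho^2)) = 0.5322 ~ t(4).
Step 5: Two-sided p-value from the t-distribution with 4 df = 0.622787.
Step 6: alpha = 0.1. fail to reject H0.

rho = 0.2571, p = 0.622787, fail to reject H0 at alpha = 0.1.


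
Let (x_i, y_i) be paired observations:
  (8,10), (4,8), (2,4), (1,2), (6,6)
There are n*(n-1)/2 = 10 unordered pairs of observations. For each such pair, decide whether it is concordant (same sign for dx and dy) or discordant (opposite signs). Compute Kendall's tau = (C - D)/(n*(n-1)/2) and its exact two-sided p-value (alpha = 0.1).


Step 1: Enumerate the 10 unordered pairs (i,j) with i<j and classify each by sign(x_j-x_i) * sign(y_j-y_i).
  (1,2):dx=-4,dy=-2->C; (1,3):dx=-6,dy=-6->C; (1,4):dx=-7,dy=-8->C; (1,5):dx=-2,dy=-4->C
  (2,3):dx=-2,dy=-4->C; (2,4):dx=-3,dy=-6->C; (2,5):dx=+2,dy=-2->D; (3,4):dx=-1,dy=-2->C
  (3,5):dx=+4,dy=+2->C; (4,5):dx=+5,dy=+4->C
Step 2: C = 9, D = 1, total pairs = 10.
Step 3: tau = (C - D)/(n(n-1)/2) = (9 - 1)/10 = 0.800000.
Step 4: Exact two-sided p-value (enumerate n! = 120 permutations of y under H0): p = 0.083333.
Step 5: alpha = 0.1. reject H0.

tau_b = 0.8000 (C=9, D=1), p = 0.083333, reject H0.


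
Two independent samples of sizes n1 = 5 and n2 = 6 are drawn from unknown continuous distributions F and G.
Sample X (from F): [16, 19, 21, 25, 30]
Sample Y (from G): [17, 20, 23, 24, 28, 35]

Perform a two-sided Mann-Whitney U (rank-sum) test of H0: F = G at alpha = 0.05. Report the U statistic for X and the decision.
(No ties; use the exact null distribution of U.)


Step 1: Combine and sort all 11 observations; assign midranks.
sorted (value, group): (16,X), (17,Y), (19,X), (20,Y), (21,X), (23,Y), (24,Y), (25,X), (28,Y), (30,X), (35,Y)
ranks: 16->1, 17->2, 19->3, 20->4, 21->5, 23->6, 24->7, 25->8, 28->9, 30->10, 35->11
Step 2: Rank sum for X: R1 = 1 + 3 + 5 + 8 + 10 = 27.
Step 3: U_X = R1 - n1(n1+1)/2 = 27 - 5*6/2 = 27 - 15 = 12.
       U_Y = n1*n2 - U_X = 30 - 12 = 18.
Step 4: No ties, so the exact null distribution of U (based on enumerating the C(11,5) = 462 equally likely rank assignments) gives the two-sided p-value.
Step 5: p-value = 0.662338; compare to alpha = 0.05. fail to reject H0.

U_X = 12, p = 0.662338, fail to reject H0 at alpha = 0.05.


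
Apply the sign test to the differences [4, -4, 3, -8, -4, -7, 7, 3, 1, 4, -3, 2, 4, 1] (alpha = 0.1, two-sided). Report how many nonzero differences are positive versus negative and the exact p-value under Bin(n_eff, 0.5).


Step 1: Discard zero differences. Original n = 14; n_eff = number of nonzero differences = 14.
Nonzero differences (with sign): +4, -4, +3, -8, -4, -7, +7, +3, +1, +4, -3, +2, +4, +1
Step 2: Count signs: positive = 9, negative = 5.
Step 3: Under H0: P(positive) = 0.5, so the number of positives S ~ Bin(14, 0.5).
Step 4: Two-sided exact p-value = sum of Bin(14,0.5) probabilities at or below the observed probability = 0.423950.
Step 5: alpha = 0.1. fail to reject H0.

n_eff = 14, pos = 9, neg = 5, p = 0.423950, fail to reject H0.


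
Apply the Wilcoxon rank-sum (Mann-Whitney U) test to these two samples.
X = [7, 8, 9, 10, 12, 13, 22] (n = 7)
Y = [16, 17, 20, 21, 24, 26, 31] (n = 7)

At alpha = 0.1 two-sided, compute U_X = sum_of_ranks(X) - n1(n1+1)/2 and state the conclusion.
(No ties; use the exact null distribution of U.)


Step 1: Combine and sort all 14 observations; assign midranks.
sorted (value, group): (7,X), (8,X), (9,X), (10,X), (12,X), (13,X), (16,Y), (17,Y), (20,Y), (21,Y), (22,X), (24,Y), (26,Y), (31,Y)
ranks: 7->1, 8->2, 9->3, 10->4, 12->5, 13->6, 16->7, 17->8, 20->9, 21->10, 22->11, 24->12, 26->13, 31->14
Step 2: Rank sum for X: R1 = 1 + 2 + 3 + 4 + 5 + 6 + 11 = 32.
Step 3: U_X = R1 - n1(n1+1)/2 = 32 - 7*8/2 = 32 - 28 = 4.
       U_Y = n1*n2 - U_X = 49 - 4 = 45.
Step 4: No ties, so the exact null distribution of U (based on enumerating the C(14,7) = 3432 equally likely rank assignments) gives the two-sided p-value.
Step 5: p-value = 0.006993; compare to alpha = 0.1. reject H0.

U_X = 4, p = 0.006993, reject H0 at alpha = 0.1.


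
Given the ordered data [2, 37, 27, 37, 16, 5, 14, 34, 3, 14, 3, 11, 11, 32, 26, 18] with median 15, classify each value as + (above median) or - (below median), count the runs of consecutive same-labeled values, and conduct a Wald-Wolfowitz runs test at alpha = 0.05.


Step 1: Compute median = 15; label A = above, B = below.
Labels in order: BAAAABBABBBBBAAA  (n_A = 8, n_B = 8)
Step 2: Count runs R = 6.
Step 3: Under H0 (random ordering), E[R] = 2*n_A*n_B/(n_A+n_B) + 1 = 2*8*8/16 + 1 = 9.0000.
        Var[R] = 2*n_A*n_B*(2*n_A*n_B - n_A - n_B) / ((n_A+n_B)^2 * (n_A+n_B-1)) = 14336/3840 = 3.7333.
        SD[R] = 1.9322.
Step 4: Continuity-corrected z = (R + 0.5 - E[R]) / SD[R] = (6 + 0.5 - 9.0000) / 1.9322 = -1.2939.
Step 5: Two-sided p-value via normal approximation = 2*(1 - Phi(|z|)) = 0.195709.
Step 6: alpha = 0.05. fail to reject H0.

R = 6, z = -1.2939, p = 0.195709, fail to reject H0.


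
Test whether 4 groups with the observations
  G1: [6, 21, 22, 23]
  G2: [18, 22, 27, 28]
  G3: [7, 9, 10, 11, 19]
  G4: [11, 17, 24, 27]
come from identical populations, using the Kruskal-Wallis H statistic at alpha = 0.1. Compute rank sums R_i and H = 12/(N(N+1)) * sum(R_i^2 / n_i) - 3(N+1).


Step 1: Combine all N = 17 observations and assign midranks.
sorted (value, group, rank): (6,G1,1), (7,G3,2), (9,G3,3), (10,G3,4), (11,G3,5.5), (11,G4,5.5), (17,G4,7), (18,G2,8), (19,G3,9), (21,G1,10), (22,G1,11.5), (22,G2,11.5), (23,G1,13), (24,G4,14), (27,G2,15.5), (27,G4,15.5), (28,G2,17)
Step 2: Sum ranks within each group.
R_1 = 35.5 (n_1 = 4)
R_2 = 52 (n_2 = 4)
R_3 = 23.5 (n_3 = 5)
R_4 = 42 (n_4 = 4)
Step 3: H = 12/(N(N+1)) * sum(R_i^2/n_i) - 3(N+1)
     = 12/(17*18) * (35.5^2/4 + 52^2/4 + 23.5^2/5 + 42^2/4) - 3*18
     = 0.039216 * 1542.51 - 54
     = 6.490686.
Step 4: Ties present; correction factor C = 1 - 18/(17^3 - 17) = 0.996324. Corrected H = 6.490686 / 0.996324 = 6.514637.
Step 5: Under H0, H ~ chi^2(3); p-value = 0.089087.
Step 6: alpha = 0.1. reject H0.

H = 6.5146, df = 3, p = 0.089087, reject H0.


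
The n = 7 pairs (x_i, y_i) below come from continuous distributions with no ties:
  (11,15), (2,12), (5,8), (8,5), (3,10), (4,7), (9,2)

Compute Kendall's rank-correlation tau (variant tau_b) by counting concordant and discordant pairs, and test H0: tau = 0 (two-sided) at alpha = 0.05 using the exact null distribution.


Step 1: Enumerate the 21 unordered pairs (i,j) with i<j and classify each by sign(x_j-x_i) * sign(y_j-y_i).
  (1,2):dx=-9,dy=-3->C; (1,3):dx=-6,dy=-7->C; (1,4):dx=-3,dy=-10->C; (1,5):dx=-8,dy=-5->C
  (1,6):dx=-7,dy=-8->C; (1,7):dx=-2,dy=-13->C; (2,3):dx=+3,dy=-4->D; (2,4):dx=+6,dy=-7->D
  (2,5):dx=+1,dy=-2->D; (2,6):dx=+2,dy=-5->D; (2,7):dx=+7,dy=-10->D; (3,4):dx=+3,dy=-3->D
  (3,5):dx=-2,dy=+2->D; (3,6):dx=-1,dy=-1->C; (3,7):dx=+4,dy=-6->D; (4,5):dx=-5,dy=+5->D
  (4,6):dx=-4,dy=+2->D; (4,7):dx=+1,dy=-3->D; (5,6):dx=+1,dy=-3->D; (5,7):dx=+6,dy=-8->D
  (6,7):dx=+5,dy=-5->D
Step 2: C = 7, D = 14, total pairs = 21.
Step 3: tau = (C - D)/(n(n-1)/2) = (7 - 14)/21 = -0.333333.
Step 4: Exact two-sided p-value (enumerate n! = 5040 permutations of y under H0): p = 0.381349.
Step 5: alpha = 0.05. fail to reject H0.

tau_b = -0.3333 (C=7, D=14), p = 0.381349, fail to reject H0.
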